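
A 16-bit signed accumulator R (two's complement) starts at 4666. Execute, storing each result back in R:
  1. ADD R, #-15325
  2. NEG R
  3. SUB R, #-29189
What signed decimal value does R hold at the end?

-25688

Start: R = 4666 = 0001001000111010.
R = 4666 + (-15325) = -10659 = 1101011001011101
R = −(-10659) = 10659 = 0010100110100011
R = 10659 − (-29189) = 39848; wraps to -25688 = 1001101110101000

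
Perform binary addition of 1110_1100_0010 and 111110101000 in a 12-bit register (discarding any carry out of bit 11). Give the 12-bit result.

111001101010

  111011000010
+ 111110101000
= 111001101010  (discard carry-out 1)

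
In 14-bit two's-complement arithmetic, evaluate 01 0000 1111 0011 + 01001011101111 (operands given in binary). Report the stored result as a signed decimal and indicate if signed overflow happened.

01 0000 1111 0011 → 01000011110011 = 4339 (signed)
01001011101111 = 4847 (signed)
  01000011110011
+ 01001011101111
= 10001111100010
Result 10001111100010: MSB = 1 → 9186 − 16384 = -7198.
Both addends are non-negative but the stored result is negative: signed overflow. The true value 4339 + 4847 = 9186 lies outside [-8192, 8191].

-7198; overflow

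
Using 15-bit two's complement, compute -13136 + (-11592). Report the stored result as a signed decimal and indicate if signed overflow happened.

-13136 → 100110010110000
-11592 → 101001010111000
  100110010110000
+ 101001010111000
= 001111101101000  (discard carry-out 1)
Result 001111101101000: MSB = 0 → value 8040.
Both addends are negative but the stored result is non-negative: signed overflow. The true value -13136 + (-11592) = -24728 lies outside [-16384, 16383].

8040; overflow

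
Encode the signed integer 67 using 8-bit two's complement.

67 is non-negative, so write it directly in 8 bits: 01000011.

01000011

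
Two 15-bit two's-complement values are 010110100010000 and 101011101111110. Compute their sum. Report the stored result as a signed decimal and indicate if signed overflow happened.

010110100010000 = 11536 (signed)
101011101111110 = -10370 (signed)
  010110100010000
+ 101011101111110
= 000010010001110  (discard carry-out 1)
Result 000010010001110: MSB = 0 → value 1166.
Addends have opposite signs, so signed overflow cannot occur.

1166; no overflow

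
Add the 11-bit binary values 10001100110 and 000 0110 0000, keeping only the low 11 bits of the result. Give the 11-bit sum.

10011000110

  10001100110
+ 00001100000
= 10011000110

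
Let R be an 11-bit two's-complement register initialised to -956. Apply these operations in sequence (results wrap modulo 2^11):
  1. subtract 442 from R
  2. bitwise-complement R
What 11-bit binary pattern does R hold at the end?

10101110101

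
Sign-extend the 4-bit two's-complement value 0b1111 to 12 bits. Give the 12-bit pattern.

MSB of 1111 is 1; replicate it into the new high bits.
11111111|1111 → 111111111111 (still -1).

111111111111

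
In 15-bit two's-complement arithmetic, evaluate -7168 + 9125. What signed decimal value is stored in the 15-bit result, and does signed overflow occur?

-7168 → 110010000000000
9125 → 010001110100101
  110010000000000
+ 010001110100101
= 000011110100101  (discard carry-out 1)
Result 000011110100101: MSB = 0 → value 1957.
Addends have opposite signs, so signed overflow cannot occur.

1957; no overflow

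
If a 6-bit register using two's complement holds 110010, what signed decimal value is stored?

MSB is 1, so the value is negative.
Unsigned reading: 50. Subtract 2^6 = 64: 50 − 64 = -14.

-14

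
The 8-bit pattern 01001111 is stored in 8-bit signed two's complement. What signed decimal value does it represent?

79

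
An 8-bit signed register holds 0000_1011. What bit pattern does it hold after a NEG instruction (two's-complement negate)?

Invert: 11110100. Add 1: 11110101.
Check: 00001011 = 11, 11110101 = -11.

11110101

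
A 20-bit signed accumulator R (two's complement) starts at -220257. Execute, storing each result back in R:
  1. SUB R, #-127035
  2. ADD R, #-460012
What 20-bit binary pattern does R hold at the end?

01111000111011101110

Start: R = -220257 = 11001010001110011111.
R = -220257 − (-127035) = -93222 = 11101001001111011010
R = -93222 + (-460012) = -553234; wraps to 495342 = 01111000111011101110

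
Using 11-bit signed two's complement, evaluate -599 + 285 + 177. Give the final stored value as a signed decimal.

-599 + 285 = -314 (11011000110)
-314 + 177 = -137 (11101110111)

-137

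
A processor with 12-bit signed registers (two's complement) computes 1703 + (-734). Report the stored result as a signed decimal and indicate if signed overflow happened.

1703 → 011010100111
-734 → 110100100010
  011010100111
+ 110100100010
= 001111001001  (discard carry-out 1)
Result 001111001001: MSB = 0 → value 969.
Addends have opposite signs, so signed overflow cannot occur.

969; no overflow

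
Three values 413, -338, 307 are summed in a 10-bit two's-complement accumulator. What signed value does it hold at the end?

382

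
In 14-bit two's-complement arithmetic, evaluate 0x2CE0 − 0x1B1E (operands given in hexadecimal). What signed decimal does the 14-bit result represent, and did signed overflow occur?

0x2CE0 = 10110011100000 = -4896 (signed)
0x1B1E = 01101100011110 = 6942 (signed)
Subtract via negate-and-add: invert 01101100011110 + 1 = 10010011100010 (i.e. -6942).
  10110011100000
+ 10010011100010
= 01000111000010  (discard carry-out 1)
Result 01000111000010: MSB = 0 → value 4546.
Both addends (after negating the subtrahend) are negative but the stored result is non-negative: signed overflow. The true value -4896 − 6942 = -11838 lies outside [-8192, 8191].

4546; overflow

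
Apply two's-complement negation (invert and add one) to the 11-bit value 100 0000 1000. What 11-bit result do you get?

01111111000

Invert: 01111110111. Add 1: 01111111000.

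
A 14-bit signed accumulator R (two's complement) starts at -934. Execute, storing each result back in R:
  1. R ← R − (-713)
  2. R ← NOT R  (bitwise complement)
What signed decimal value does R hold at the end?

220

Start: R = -934 = 11110001011010.
R = -934 − (-713) = -221 = 11111100100011
R = NOT 11111100100011 = 00000011011100 = 220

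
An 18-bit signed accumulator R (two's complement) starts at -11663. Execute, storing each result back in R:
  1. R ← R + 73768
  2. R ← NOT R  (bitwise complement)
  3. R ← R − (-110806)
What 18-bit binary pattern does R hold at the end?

Start: R = -11663 = 111101001001110001.
R = -11663 + 73768 = 62105 = 001111001010011001
R = NOT 001111001010011001 = 110000110101100110 = -62106
R = -62106 − (-110806) = 48700 = 001011111000111100

001011111000111100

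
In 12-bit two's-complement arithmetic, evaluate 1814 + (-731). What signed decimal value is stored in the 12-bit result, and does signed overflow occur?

1083; no overflow

1814 → 011100010110
-731 → 110100100101
  011100010110
+ 110100100101
= 010000111011  (discard carry-out 1)
Result 010000111011: MSB = 0 → value 1083.
Addends have opposite signs, so signed overflow cannot occur.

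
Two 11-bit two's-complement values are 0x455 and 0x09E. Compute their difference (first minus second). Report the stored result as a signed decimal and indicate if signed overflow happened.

0x455 = 10001010101 = -939 (signed)
0x09E = 00010011110 = 158 (signed)
Subtract via negate-and-add: invert 00010011110 + 1 = 11101100010 (i.e. -158).
  10001010101
+ 11101100010
= 01110110111  (discard carry-out 1)
Result 01110110111: MSB = 0 → value 951.
Both addends (after negating the subtrahend) are negative but the stored result is non-negative: signed overflow. The true value -939 − 158 = -1097 lies outside [-1024, 1023].

951; overflow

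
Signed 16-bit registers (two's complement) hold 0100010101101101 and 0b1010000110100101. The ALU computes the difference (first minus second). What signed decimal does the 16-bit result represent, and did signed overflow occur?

-23608; overflow

0100010101101101 = 17773 (signed)
0b1010000110100101 → 1010000110100101 = -24155 (signed)
Subtract via negate-and-add: invert 1010000110100101 + 1 = 0101111001011011 (i.e. 24155).
  0100010101101101
+ 0101111001011011
= 1010001111001000
Result 1010001111001000: MSB = 1 → 41928 − 65536 = -23608.
Both addends (after negating the subtrahend) are non-negative but the stored result is negative: signed overflow. The true value 17773 − (-24155) = 41928 lies outside [-32768, 32767].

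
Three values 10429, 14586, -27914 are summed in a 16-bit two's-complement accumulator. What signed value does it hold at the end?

10429 + 14586 = 25015 (0110000110110111)
25015 + (-27914) = -2899 (1111010010101101)

-2899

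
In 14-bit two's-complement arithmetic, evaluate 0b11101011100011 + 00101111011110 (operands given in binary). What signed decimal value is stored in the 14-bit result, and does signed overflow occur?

1729; no overflow

0b11101011100011 → 11101011100011 = -1309 (signed)
00101111011110 = 3038 (signed)
  11101011100011
+ 00101111011110
= 00011011000001  (discard carry-out 1)
Result 00011011000001: MSB = 0 → value 1729.
Addends have opposite signs, so signed overflow cannot occur.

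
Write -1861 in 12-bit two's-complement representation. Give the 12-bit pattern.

100010111011

|-1861| = 1861 = 011101000101 in 12 bits.
Invert the bits: 100010111010. Add 1: 100010111011.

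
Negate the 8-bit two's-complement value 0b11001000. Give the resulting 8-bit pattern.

Invert: 00110111. Add 1: 00111000.

00111000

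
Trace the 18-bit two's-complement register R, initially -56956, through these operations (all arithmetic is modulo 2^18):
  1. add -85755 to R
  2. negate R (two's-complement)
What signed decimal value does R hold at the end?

-119433

Start: R = -56956 = 110010000110000100.
R = -56956 + (-85755) = -142711; wraps to 119433 = 011101001010001001
R = −(119433) = -119433 = 100010110101110111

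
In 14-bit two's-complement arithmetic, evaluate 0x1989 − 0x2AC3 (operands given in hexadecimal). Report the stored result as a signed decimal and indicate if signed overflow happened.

-4410; overflow

0x1989 = 01100110001001 = 6537 (signed)
0x2AC3 = 10101011000011 = -5437 (signed)
Subtract via negate-and-add: invert 10101011000011 + 1 = 01010100111101 (i.e. 5437).
  01100110001001
+ 01010100111101
= 10111011000110
Result 10111011000110: MSB = 1 → 11974 − 16384 = -4410.
Both addends (after negating the subtrahend) are non-negative but the stored result is negative: signed overflow. The true value 6537 − (-5437) = 11974 lies outside [-8192, 8191].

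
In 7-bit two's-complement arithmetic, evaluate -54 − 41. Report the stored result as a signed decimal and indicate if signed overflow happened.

33; overflow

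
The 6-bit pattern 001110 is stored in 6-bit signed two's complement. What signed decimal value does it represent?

14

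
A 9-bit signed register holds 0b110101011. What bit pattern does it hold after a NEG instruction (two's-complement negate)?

Invert: 001010100. Add 1: 001010101.
Check: 110101011 = -85, 001010101 = 85.

001010101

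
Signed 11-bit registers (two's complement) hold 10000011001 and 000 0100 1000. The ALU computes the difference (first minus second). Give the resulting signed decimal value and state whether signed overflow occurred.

977; overflow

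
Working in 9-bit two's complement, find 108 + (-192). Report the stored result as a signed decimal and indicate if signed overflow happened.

-84; no overflow

108 → 001101100
-192 → 101000000
  001101100
+ 101000000
= 110101100
Result 110101100: MSB = 1 → 428 − 512 = -84.
Addends have opposite signs, so signed overflow cannot occur.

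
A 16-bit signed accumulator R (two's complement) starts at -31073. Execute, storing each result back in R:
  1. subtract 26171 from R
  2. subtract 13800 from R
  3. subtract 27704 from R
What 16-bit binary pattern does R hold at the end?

0111111001000100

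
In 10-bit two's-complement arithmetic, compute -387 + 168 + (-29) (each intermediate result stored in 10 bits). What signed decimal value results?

-248

-387 + 168 = -219 (1100100101)
-219 + (-29) = -248 (1100001000)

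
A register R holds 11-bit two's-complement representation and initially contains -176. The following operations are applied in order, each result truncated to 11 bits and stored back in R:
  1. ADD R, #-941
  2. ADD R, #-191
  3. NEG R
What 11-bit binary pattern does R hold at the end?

Start: R = -176 = 11101010000.
R = -176 + (-941) = -1117; wraps to 931 = 01110100011
R = 931 + (-191) = 740 = 01011100100
R = −(740) = -740 = 10100011100

10100011100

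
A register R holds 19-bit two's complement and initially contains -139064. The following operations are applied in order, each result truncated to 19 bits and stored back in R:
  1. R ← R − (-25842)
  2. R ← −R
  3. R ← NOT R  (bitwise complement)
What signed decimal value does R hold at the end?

-113223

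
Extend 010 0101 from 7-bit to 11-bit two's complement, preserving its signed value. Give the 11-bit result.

00000100101

MSB of 0100101 is 0; replicate it into the new high bits.
0000|0100101 → 00000100101 (still 37).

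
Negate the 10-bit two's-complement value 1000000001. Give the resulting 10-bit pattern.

Invert: 0111111110. Add 1: 0111111111.
Check: 1000000001 = -511, 0111111111 = 511.

0111111111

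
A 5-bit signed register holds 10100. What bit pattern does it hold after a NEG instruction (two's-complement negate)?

01100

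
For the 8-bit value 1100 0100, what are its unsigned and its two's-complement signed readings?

unsigned = 196, signed = -60

Unsigned: 11000100 = 196.
Signed: MSB=1 → 196 − 256 = -60.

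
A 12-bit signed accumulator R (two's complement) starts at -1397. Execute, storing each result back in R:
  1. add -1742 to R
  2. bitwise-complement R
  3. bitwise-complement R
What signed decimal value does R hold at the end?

Start: R = -1397 = 101010001011.
R = -1397 + (-1742) = -3139; wraps to 957 = 001110111101
R = NOT 001110111101 = 110001000010 = -958
R = NOT 110001000010 = 001110111101 = 957

957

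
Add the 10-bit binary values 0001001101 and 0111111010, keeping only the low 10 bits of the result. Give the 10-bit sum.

  0001001101
+ 0111111010
= 1001000111

1001000111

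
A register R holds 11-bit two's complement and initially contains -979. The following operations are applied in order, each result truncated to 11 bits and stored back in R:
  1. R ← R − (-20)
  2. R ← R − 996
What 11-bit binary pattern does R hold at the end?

00001011101

Start: R = -979 = 10000101101.
R = -979 − (-20) = -959 = 10001000001
R = -959 − 996 = -1955; wraps to 93 = 00001011101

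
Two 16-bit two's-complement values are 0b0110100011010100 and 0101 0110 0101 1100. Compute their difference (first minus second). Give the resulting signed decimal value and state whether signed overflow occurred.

0b0110100011010100 → 0110100011010100 = 26836 (signed)
0101 0110 0101 1100 → 0101011001011100 = 22108 (signed)
Subtract via negate-and-add: invert 0101011001011100 + 1 = 1010100110100100 (i.e. -22108).
  0110100011010100
+ 1010100110100100
= 0001001001111000  (discard carry-out 1)
Result 0001001001111000: MSB = 0 → value 4728.
Addends (after negating the subtrahend) have opposite signs, so signed overflow cannot occur.

4728; no overflow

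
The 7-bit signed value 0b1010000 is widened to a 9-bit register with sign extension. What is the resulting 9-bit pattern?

111010000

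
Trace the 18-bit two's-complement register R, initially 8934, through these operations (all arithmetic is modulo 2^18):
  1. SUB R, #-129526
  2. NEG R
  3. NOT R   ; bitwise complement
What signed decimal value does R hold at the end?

Start: R = 8934 = 000010001011100110.
R = 8934 − (-129526) = 138460; wraps to -123684 = 100001110011011100
R = −(-123684) = 123684 = 011110001100100100
R = NOT 011110001100100100 = 100001110011011011 = -123685

-123685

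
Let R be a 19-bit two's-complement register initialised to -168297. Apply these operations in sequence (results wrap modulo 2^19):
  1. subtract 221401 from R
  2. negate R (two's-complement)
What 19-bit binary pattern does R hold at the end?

Start: R = -168297 = 1010110111010010111.
R = -168297 − 221401 = -389698; wraps to 134590 = 0100000110110111110
R = −(134590) = -134590 = 1011111001001000010

1011111001001000010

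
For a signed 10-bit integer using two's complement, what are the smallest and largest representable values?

Minimum: −2^9 = -512.
Maximum: 2^9 − 1 = 511.

min = -512, max = 511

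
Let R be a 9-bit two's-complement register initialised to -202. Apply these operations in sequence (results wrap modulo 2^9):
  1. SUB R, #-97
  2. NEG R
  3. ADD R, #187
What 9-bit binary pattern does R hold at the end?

Start: R = -202 = 100110110.
R = -202 − (-97) = -105 = 110010111
R = −(-105) = 105 = 001101001
R = 105 + 187 = 292; wraps to -220 = 100100100

100100100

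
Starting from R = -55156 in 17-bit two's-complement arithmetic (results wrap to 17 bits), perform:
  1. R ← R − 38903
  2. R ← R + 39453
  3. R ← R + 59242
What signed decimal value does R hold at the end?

Start: R = -55156 = 10010100010001100.
R = -55156 − 38903 = -94059; wraps to 37013 = 01001000010010101
R = 37013 + 39453 = 76466; wraps to -54606 = 10010101010110010
R = -54606 + 59242 = 4636 = 00001001000011100

4636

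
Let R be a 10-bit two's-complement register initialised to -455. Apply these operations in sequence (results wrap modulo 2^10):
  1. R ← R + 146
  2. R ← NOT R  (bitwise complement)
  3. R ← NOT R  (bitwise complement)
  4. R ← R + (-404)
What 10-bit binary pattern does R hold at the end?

Start: R = -455 = 1000111001.
R = -455 + 146 = -309 = 1011001011
R = NOT 1011001011 = 0100110100 = 308
R = NOT 0100110100 = 1011001011 = -309
R = -309 + (-404) = -713; wraps to 311 = 0100110111

0100110111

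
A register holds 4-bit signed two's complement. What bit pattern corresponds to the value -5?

|-5| = 5 = 0101 in 4 bits.
Invert the bits: 1010. Add 1: 1011.

1011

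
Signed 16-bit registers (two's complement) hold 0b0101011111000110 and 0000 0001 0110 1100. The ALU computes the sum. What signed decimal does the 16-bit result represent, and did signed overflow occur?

22834; no overflow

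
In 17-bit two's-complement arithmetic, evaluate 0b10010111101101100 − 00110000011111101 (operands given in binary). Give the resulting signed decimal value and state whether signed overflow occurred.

0b10010111101101100 → 10010111101101100 = -53396 (signed)
00110000011111101 = 24829 (signed)
Subtract via negate-and-add: invert 00110000011111101 + 1 = 11001111100000011 (i.e. -24829).
  10010111101101100
+ 11001111100000011
= 01100111001101111  (discard carry-out 1)
Result 01100111001101111: MSB = 0 → value 52847.
Both addends (after negating the subtrahend) are negative but the stored result is non-negative: signed overflow. The true value -53396 − 24829 = -78225 lies outside [-65536, 65535].

52847; overflow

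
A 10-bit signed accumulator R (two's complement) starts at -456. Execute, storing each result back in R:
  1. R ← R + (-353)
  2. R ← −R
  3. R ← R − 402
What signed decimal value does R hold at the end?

Start: R = -456 = 1000111000.
R = -456 + (-353) = -809; wraps to 215 = 0011010111
R = −(215) = -215 = 1100101001
R = -215 − 402 = -617; wraps to 407 = 0110010111

407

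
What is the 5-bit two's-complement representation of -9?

|-9| = 9 = 01001 in 5 bits.
Invert the bits: 10110. Add 1: 10111.
Check: 10111 reads as 23 − 32 = -9.

10111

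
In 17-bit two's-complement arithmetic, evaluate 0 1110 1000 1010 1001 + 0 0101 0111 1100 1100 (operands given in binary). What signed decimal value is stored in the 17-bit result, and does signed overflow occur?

-49035; overflow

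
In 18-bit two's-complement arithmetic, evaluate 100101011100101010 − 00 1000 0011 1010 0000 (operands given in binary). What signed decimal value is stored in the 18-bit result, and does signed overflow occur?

119690; overflow

100101011100101010 = -108758 (signed)
00 1000 0011 1010 0000 → 001000001110100000 = 33696 (signed)
Subtract via negate-and-add: invert 001000001110100000 + 1 = 110111110001100000 (i.e. -33696).
  100101011100101010
+ 110111110001100000
= 011101001110001010  (discard carry-out 1)
Result 011101001110001010: MSB = 0 → value 119690.
Both addends (after negating the subtrahend) are negative but the stored result is non-negative: signed overflow. The true value -108758 − 33696 = -142454 lies outside [-131072, 131071].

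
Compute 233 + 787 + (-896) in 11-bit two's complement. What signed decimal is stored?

124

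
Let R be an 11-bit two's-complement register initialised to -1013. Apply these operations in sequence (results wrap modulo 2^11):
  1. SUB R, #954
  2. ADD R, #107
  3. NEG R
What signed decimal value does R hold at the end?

-188

Start: R = -1013 = 10000001011.
R = -1013 − 954 = -1967; wraps to 81 = 00001010001
R = 81 + 107 = 188 = 00010111100
R = −(188) = -188 = 11101000100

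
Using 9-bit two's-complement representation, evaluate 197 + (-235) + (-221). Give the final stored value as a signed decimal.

197 + (-235) = -38 (111011010)
-38 + (-221) = -259 → wraps to 253 (011111101)

253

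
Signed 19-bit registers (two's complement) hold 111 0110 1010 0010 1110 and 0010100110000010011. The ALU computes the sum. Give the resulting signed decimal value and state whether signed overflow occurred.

46657; no overflow

111 0110 1010 0010 1110 → 1110110101000101110 = -38354 (signed)
0010100110000010011 = 85011 (signed)
  1110110101000101110
+ 0010100110000010011
= 0001011011001000001  (discard carry-out 1)
Result 0001011011001000001: MSB = 0 → value 46657.
Addends have opposite signs, so signed overflow cannot occur.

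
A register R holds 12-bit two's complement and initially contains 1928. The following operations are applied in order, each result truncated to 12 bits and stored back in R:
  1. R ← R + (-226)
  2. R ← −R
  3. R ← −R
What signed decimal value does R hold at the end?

1702

Start: R = 1928 = 011110001000.
R = 1928 + (-226) = 1702 = 011010100110
R = −(1702) = -1702 = 100101011010
R = −(-1702) = 1702 = 011010100110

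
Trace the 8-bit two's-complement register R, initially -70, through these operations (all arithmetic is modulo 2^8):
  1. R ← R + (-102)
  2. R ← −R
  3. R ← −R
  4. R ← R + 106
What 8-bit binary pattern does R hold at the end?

10111110

Start: R = -70 = 10111010.
R = -70 + (-102) = -172; wraps to 84 = 01010100
R = −(84) = -84 = 10101100
R = −(-84) = 84 = 01010100
R = 84 + 106 = 190; wraps to -66 = 10111110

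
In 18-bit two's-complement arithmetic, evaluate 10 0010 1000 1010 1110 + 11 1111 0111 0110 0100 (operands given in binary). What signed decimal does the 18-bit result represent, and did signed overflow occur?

10 0010 1000 1010 1110 → 100010100010101110 = -120658 (signed)
11 1111 0111 0110 0100 → 111111011101100100 = -2204 (signed)
  100010100010101110
+ 111111011101100100
= 100010000000010010  (discard carry-out 1)
Result 100010000000010010: MSB = 1 → 139282 − 262144 = -122862.
Both addends are negative and so is the stored result: no signed overflow.

-122862; no overflow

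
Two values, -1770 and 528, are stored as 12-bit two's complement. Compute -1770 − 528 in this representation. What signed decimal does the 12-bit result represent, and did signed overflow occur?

-1770 → 100100010110
528 → 001000010000
Subtract via negate-and-add: invert 001000010000 + 1 = 110111110000 (i.e. -528).
  100100010110
+ 110111110000
= 011100000110  (discard carry-out 1)
Result 011100000110: MSB = 0 → value 1798.
Both addends (after negating the subtrahend) are negative but the stored result is non-negative: signed overflow. The true value -1770 − 528 = -2298 lies outside [-2048, 2047].

1798; overflow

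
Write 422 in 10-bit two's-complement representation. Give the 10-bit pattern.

422 is non-negative, so write it directly in 10 bits: 0110100110.

0110100110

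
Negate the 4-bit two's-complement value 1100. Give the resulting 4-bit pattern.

Invert: 0011. Add 1: 0100.

0100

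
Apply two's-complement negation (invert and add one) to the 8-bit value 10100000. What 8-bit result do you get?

Invert: 01011111. Add 1: 01100000.

01100000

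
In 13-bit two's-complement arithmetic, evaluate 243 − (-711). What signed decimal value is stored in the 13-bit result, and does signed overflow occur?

243 → 0000011110011
-711 → 1110100111001
Subtract via negate-and-add: invert 1110100111001 + 1 = 0001011000111 (i.e. 711).
  0000011110011
+ 0001011000111
= 0001110111010
Result 0001110111010: MSB = 0 → value 954.
Both addends (after negating the subtrahend) are non-negative and so is the stored result: no signed overflow.

954; no overflow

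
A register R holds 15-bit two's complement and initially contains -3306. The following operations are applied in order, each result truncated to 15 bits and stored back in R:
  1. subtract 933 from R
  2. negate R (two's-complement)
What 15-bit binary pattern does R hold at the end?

Start: R = -3306 = 111001100010110.
R = -3306 − 933 = -4239 = 110111101110001
R = −(-4239) = 4239 = 001000010001111

001000010001111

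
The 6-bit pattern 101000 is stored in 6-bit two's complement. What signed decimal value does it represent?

MSB is 1, so the value is negative.
Unsigned reading: 40. Subtract 2^6 = 64: 40 − 64 = -24.

-24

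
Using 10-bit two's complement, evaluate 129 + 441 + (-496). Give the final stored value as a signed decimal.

74

129 + 441 = 570 → wraps to -454 (1000111010)
-454 + (-496) = -950 → wraps to 74 (0001001010)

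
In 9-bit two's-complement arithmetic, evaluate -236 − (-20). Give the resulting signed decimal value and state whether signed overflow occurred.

-216; no overflow

-236 → 100010100
-20 → 111101100
Subtract via negate-and-add: invert 111101100 + 1 = 000010100 (i.e. 20).
  100010100
+ 000010100
= 100101000
Result 100101000: MSB = 1 → 296 − 512 = -216.
Addends (after negating the subtrahend) have opposite signs, so signed overflow cannot occur.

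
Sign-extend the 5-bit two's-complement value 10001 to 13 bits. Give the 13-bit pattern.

MSB of 10001 is 1; replicate it into the new high bits.
11111111|10001 → 1111111110001 (still -15).

1111111110001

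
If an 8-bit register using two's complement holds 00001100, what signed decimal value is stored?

MSB is 0, so the value is non-negative: 00001100 = 12.

12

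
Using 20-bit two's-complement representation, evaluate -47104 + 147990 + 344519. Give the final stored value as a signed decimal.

-47104 + 147990 = 100886 (00011000101000010110)
100886 + 344519 = 445405 (01101100101111011101)

445405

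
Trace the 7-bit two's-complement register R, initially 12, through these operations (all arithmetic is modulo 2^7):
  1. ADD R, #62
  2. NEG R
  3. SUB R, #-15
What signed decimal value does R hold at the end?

-59

Start: R = 12 = 0001100.
R = 12 + 62 = 74; wraps to -54 = 1001010
R = −(-54) = 54 = 0110110
R = 54 − (-15) = 69; wraps to -59 = 1000101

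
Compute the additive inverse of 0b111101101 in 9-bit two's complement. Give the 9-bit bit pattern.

Invert: 000010010. Add 1: 000010011.
Check: 111101101 = -19, 000010011 = 19.

000010011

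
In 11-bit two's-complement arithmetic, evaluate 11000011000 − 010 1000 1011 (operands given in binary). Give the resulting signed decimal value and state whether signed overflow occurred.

11000011000 = -488 (signed)
010 1000 1011 → 01010001011 = 651 (signed)
Subtract via negate-and-add: invert 01010001011 + 1 = 10101110101 (i.e. -651).
  11000011000
+ 10101110101
= 01110001101  (discard carry-out 1)
Result 01110001101: MSB = 0 → value 909.
Both addends (after negating the subtrahend) are negative but the stored result is non-negative: signed overflow. The true value -488 − 651 = -1139 lies outside [-1024, 1023].

909; overflow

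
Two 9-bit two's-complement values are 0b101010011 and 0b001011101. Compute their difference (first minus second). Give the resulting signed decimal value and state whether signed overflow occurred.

246; overflow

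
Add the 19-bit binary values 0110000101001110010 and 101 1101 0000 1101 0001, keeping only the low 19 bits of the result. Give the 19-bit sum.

0001101101101000011

  0110000101001110010
+ 1011101000011010001
= 0001101101101000011  (discard carry-out 1)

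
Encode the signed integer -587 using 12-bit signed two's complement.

110110110101

|-587| = 587 = 001001001011 in 12 bits.
Invert the bits: 110110110100. Add 1: 110110110101.
Check: 110110110101 reads as 3509 − 4096 = -587.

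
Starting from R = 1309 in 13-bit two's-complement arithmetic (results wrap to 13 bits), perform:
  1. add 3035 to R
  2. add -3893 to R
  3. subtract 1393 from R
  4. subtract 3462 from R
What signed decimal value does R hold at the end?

3788

Start: R = 1309 = 0010100011101.
R = 1309 + 3035 = 4344; wraps to -3848 = 1000011111000
R = -3848 + (-3893) = -7741; wraps to 451 = 0000111000011
R = 451 − 1393 = -942 = 1110001010010
R = -942 − 3462 = -4404; wraps to 3788 = 0111011001100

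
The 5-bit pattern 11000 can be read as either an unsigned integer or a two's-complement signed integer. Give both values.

unsigned = 24, signed = -8

Unsigned: 11000 = 24.
Signed: MSB=1 → 24 − 32 = -8.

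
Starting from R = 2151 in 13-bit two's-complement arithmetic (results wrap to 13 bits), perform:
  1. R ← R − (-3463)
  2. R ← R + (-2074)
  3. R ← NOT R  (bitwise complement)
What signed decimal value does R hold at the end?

Start: R = 2151 = 0100001100111.
R = 2151 − (-3463) = 5614; wraps to -2578 = 1010111101110
R = -2578 + (-2074) = -4652; wraps to 3540 = 0110111010100
R = NOT 0110111010100 = 1001000101011 = -3541

-3541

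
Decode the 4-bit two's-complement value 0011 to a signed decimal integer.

MSB is 0, so the value is non-negative: 0011 = 3.

3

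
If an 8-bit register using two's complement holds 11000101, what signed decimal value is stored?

MSB is 1, so the value is negative.
Unsigned reading: 197. Subtract 2^8 = 256: 197 − 256 = -59.

-59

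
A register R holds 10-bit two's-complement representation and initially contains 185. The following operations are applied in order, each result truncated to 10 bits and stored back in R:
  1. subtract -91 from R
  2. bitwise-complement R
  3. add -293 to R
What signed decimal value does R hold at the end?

454

Start: R = 185 = 0010111001.
R = 185 − (-91) = 276 = 0100010100
R = NOT 0100010100 = 1011101011 = -277
R = -277 + (-293) = -570; wraps to 454 = 0111000110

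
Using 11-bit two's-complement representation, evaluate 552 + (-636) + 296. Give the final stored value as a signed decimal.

552 + (-636) = -84 (11110101100)
-84 + 296 = 212 (00011010100)

212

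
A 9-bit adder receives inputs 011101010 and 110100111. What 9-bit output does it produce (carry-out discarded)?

  011101010
+ 110100111
= 010010001  (discard carry-out 1)

010010001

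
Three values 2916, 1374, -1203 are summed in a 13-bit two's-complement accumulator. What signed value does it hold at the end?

2916 + 1374 = 4290 → wraps to -3902 (1000011000010)
-3902 + (-1203) = -5105 → wraps to 3087 (0110000001111)

3087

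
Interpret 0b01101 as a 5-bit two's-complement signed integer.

MSB is 0, so the value is non-negative: 01101 = 13.

13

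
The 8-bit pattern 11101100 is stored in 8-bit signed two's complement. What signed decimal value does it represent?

MSB is 1, so the value is negative.
Unsigned reading: 236. Subtract 2^8 = 256: 236 − 256 = -20.

-20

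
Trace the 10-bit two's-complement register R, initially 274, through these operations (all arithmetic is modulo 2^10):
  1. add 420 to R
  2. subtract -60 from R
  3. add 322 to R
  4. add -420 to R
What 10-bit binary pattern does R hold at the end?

1010010000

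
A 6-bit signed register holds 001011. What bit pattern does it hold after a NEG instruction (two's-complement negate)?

110101

Invert: 110100. Add 1: 110101.
Check: 001011 = 11, 110101 = -11.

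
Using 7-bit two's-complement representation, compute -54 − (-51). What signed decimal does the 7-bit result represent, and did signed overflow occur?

-3; no overflow

-54 → 1001010
-51 → 1001101
Subtract via negate-and-add: invert 1001101 + 1 = 0110011 (i.e. 51).
  1001010
+ 0110011
= 1111101
Result 1111101: MSB = 1 → 125 − 128 = -3.
Addends (after negating the subtrahend) have opposite signs, so signed overflow cannot occur.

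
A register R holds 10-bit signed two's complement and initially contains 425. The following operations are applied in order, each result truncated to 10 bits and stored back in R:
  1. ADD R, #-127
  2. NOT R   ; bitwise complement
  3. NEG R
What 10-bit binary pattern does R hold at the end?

Start: R = 425 = 0110101001.
R = 425 + (-127) = 298 = 0100101010
R = NOT 0100101010 = 1011010101 = -299
R = −(-299) = 299 = 0100101011

0100101011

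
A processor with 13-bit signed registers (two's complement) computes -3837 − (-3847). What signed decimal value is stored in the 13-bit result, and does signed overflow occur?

-3837 → 1000100000011
-3847 → 1000011111001
Subtract via negate-and-add: invert 1000011111001 + 1 = 0111100000111 (i.e. 3847).
  1000100000011
+ 0111100000111
= 0000000001010  (discard carry-out 1)
Result 0000000001010: MSB = 0 → value 10.
Addends (after negating the subtrahend) have opposite signs, so signed overflow cannot occur.

10; no overflow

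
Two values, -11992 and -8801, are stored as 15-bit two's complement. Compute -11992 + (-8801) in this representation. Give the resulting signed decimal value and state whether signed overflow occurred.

11975; overflow

-11992 → 101000100101000
-8801 → 101110110011111
  101000100101000
+ 101110110011111
= 010111011000111  (discard carry-out 1)
Result 010111011000111: MSB = 0 → value 11975.
Both addends are negative but the stored result is non-negative: signed overflow. The true value -11992 + (-8801) = -20793 lies outside [-16384, 16383].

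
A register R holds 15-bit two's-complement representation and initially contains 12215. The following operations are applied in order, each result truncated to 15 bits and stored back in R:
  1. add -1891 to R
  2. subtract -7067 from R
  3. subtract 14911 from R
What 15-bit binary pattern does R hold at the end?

Start: R = 12215 = 010111110110111.
R = 12215 + (-1891) = 10324 = 010100001010100
R = 10324 − (-7067) = 17391; wraps to -15377 = 100001111101111
R = -15377 − 14911 = -30288; wraps to 2480 = 000100110110000

000100110110000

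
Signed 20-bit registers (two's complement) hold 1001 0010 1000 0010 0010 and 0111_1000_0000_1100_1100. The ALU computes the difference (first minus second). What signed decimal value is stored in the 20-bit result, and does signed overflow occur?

108374; overflow

1001 0010 1000 0010 0010 → 10010010100000100010 = -448478 (signed)
0111_1000_0000_1100_1100 → 01111000000011001100 = 491724 (signed)
Subtract via negate-and-add: invert 01111000000011001100 + 1 = 10000111111100110100 (i.e. -491724).
  10010010100000100010
+ 10000111111100110100
= 00011010011101010110  (discard carry-out 1)
Result 00011010011101010110: MSB = 0 → value 108374.
Both addends (after negating the subtrahend) are negative but the stored result is non-negative: signed overflow. The true value -448478 − 491724 = -940202 lies outside [-524288, 524287].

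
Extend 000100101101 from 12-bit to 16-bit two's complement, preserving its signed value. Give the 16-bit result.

0000000100101101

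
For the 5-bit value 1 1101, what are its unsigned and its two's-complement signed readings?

unsigned = 29, signed = -3

Unsigned: 11101 = 29.
Signed: MSB=1 → 29 − 32 = -3.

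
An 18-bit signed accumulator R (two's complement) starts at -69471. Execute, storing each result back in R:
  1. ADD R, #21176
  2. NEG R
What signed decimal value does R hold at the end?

Start: R = -69471 = 101111000010100001.
R = -69471 + 21176 = -48295 = 110100001101011001
R = −(-48295) = 48295 = 001011110010100111

48295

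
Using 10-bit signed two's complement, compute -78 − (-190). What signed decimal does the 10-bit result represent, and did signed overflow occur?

-78 → 1110110010
-190 → 1101000010
Subtract via negate-and-add: invert 1101000010 + 1 = 0010111110 (i.e. 190).
  1110110010
+ 0010111110
= 0001110000  (discard carry-out 1)
Result 0001110000: MSB = 0 → value 112.
Addends (after negating the subtrahend) have opposite signs, so signed overflow cannot occur.

112; no overflow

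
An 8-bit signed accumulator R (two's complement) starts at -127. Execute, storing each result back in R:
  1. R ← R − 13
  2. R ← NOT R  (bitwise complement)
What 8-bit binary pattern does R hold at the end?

10001011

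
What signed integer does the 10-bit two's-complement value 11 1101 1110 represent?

-34

MSB is 1, so the value is negative.
Invert: 0000100001. Add 1: 0000100010 = 34. So the value is −34.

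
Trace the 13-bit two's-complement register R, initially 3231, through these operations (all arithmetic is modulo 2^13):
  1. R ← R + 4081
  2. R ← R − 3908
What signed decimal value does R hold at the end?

Start: R = 3231 = 0110010011111.
R = 3231 + 4081 = 7312; wraps to -880 = 1110010010000
R = -880 − 3908 = -4788; wraps to 3404 = 0110101001100

3404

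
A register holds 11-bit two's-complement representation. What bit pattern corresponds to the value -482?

11000011110

|-482| = 482 = 00111100010 in 11 bits.
Invert the bits: 11000011101. Add 1: 11000011110.
Check: 11000011110 reads as 1566 − 2048 = -482.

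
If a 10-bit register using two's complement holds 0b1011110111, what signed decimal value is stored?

MSB is 1, so the value is negative.
Unsigned reading: 759. Subtract 2^10 = 1024: 759 − 1024 = -265.

-265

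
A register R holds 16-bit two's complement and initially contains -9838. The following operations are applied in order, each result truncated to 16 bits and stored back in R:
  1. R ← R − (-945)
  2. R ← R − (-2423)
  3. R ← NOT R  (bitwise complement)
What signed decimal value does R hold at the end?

Start: R = -9838 = 1101100110010010.
R = -9838 − (-945) = -8893 = 1101110101000011
R = -8893 − (-2423) = -6470 = 1110011010111010
R = NOT 1110011010111010 = 0001100101000101 = 6469

6469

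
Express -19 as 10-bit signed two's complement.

|-19| = 19 = 0000010011 in 10 bits.
Invert the bits: 1111101100. Add 1: 1111101101.

1111101101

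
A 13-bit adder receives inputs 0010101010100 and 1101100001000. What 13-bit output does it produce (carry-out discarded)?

0000001011100

  0010101010100
+ 1101100001000
= 0000001011100  (discard carry-out 1)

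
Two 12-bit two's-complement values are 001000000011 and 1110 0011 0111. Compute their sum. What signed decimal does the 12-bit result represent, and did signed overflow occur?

58; no overflow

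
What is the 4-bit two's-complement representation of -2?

|-2| = 2 = 0010 in 4 bits.
Invert the bits: 1101. Add 1: 1110.
Check: 1110 reads as 14 − 16 = -2.

1110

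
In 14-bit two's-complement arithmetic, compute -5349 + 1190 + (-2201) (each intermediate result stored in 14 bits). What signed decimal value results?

-6360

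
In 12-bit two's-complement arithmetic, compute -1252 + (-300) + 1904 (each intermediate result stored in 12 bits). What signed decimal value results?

352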